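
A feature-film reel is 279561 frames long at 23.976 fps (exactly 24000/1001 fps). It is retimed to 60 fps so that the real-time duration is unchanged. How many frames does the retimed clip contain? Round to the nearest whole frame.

699601 frames

Frames at target rate = 279561 × (60) / (24000/1001) = 279840561/400 ≈ 699601.402.
Nearest whole frame: 699601.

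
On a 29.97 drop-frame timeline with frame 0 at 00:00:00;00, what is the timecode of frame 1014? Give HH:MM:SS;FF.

Each 10-minute DF block holds 10 × 60 × 30 − 9 × 2 = 17982 frames. 1014 ÷ 17982 → 0 full blocks, remainder 1014.
Within the partial block the first minute is 1800 frames and each further minute 1798, so 0 further minute boundaries passed. Total skipped labels = 18 × 0 + 2 × 0 = 0.
Non-drop label index = 1014 + 0 = 1014; at 30 labels/s that is 00:00:33:24, i.e. DF 00:00:33;24.

00:00:33;24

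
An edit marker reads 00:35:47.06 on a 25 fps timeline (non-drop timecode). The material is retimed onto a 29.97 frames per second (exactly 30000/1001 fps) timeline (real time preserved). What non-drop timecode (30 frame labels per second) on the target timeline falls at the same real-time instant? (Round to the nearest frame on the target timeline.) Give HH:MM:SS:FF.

00:35:45:03

Source frame index: (0×3600 + 35×60 + 47) × 25 + 6 = 53681.
Real time: 53681 / (25) = 53681/25 s.
Target frame: (53681/25) × (30000/1001) = 64417200/1001 ≈ 64352.847 → 64353.
At 30 labels/s: frame 64353 → 00:35:45:03.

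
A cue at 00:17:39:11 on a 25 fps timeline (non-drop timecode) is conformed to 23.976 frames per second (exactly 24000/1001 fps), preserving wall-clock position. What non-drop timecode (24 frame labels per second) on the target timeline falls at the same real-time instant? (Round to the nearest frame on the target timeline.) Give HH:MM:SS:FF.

Source frame index: (0×3600 + 17×60 + 39) × 25 + 11 = 26486.
Real time: 26486 / (25) = 26486/25 s.
Target frame: (26486/25) × (24000/1001) = 25426560/1001 ≈ 25401.159 → 25401.
At 24 labels/s: frame 25401 → 00:17:38:09.

00:17:38:09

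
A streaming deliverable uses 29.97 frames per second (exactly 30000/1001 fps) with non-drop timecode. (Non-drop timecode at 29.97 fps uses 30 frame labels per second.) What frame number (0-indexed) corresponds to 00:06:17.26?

Total seconds to the label: (0 × 3600 + 6 × 60 + 17) = 377.
Frame index = 377 × 30 + 26 = 11336.

frame 11336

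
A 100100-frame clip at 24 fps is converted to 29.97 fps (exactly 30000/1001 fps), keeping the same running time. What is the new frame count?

125000 frames

Target frames = source frames × (target rate / source rate) = 100100 × (30000/1001)/(24) = 100100 × 1250/1001 = 125000.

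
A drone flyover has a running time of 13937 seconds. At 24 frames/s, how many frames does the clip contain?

334488 frames

Frames = 13937 × 24 = 334488.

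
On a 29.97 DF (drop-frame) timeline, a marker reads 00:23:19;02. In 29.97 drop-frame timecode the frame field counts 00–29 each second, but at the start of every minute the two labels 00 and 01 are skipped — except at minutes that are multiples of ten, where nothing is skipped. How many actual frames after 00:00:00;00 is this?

Complete 10-minute blocks: 2, each 17982 frames → 35964.
Remaining 3 whole minutes in the current block: 1800 + 2 × 1798 = 5396 frames.
Within the current minute: 19 × 30 + 2 − 2 = 570 (labels ;00/;01 skipped at this minute). Total = 35964 + 5396 + 570 = 41930.

41930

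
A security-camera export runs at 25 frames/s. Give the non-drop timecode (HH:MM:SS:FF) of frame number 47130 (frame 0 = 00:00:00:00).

47130 ÷ 25 = 1885 full seconds, remainder 5 frames.
1885 s = 0 h 31 min 25 s.
Timecode: 00:31:25:05.

00:31:25:05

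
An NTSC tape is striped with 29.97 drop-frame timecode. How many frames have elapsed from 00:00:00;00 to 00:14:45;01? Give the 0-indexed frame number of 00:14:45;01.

Complete 10-minute blocks: 1, each 17982 frames → 17982.
Remaining 4 whole minutes in the current block: 1800 + 3 × 1798 = 7194 frames.
Within the current minute: 45 × 30 + 1 − 2 = 1349 (labels ;00/;01 skipped at this minute). Total = 17982 + 7194 + 1349 = 26525.

26525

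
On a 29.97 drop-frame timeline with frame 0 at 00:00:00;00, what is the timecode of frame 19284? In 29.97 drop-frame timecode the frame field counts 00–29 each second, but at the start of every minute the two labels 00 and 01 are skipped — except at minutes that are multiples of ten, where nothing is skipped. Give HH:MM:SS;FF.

Ten DF minutes hold 17982 frames, so frame 19284 lies in block 1 (frames 17982–35963) with 1302 frames into that block.
The block's first minute is 1800 frames and the rest 1798 each; 1302 frames reaches minute 0, so 1 × 18 + 0 × 2 = 18 labels have been skipped so far.
Adding those back, label number 19284 + 18 = 19302 at 30 labels/s is 643 s + 12 f = 0 h 10 min 43 s frame 12, i.e. 00:10:43;12.

00:10:43;12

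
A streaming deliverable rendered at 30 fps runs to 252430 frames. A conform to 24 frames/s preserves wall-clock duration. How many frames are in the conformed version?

201944 frames

Target frames = source frames × (target rate / source rate) = 252430 × (24)/(30) = 252430 × 4/5 = 201944.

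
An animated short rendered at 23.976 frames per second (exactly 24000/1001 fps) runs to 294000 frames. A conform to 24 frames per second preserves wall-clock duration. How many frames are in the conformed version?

Target frames = source frames × (target rate / source rate) = 294000 × (24)/(24000/1001) = 294000 × 1001/1000 = 294294.

294294 frames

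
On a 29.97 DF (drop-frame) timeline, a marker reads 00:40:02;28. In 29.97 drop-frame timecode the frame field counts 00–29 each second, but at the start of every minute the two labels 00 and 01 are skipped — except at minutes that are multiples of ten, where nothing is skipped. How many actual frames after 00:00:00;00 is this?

72016

Complete 10-minute blocks: 4, each 17982 frames → 71928.
Remaining 0 whole minutes in the current block: 0 frames.
Within the current minute: 2 × 30 + 28 = 88. Total = 71928 + 0 + 88 = 72016.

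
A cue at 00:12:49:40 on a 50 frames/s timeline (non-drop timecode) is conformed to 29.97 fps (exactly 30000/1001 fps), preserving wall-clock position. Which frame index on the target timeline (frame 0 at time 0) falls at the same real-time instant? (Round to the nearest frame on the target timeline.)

Source frame index: (0×3600 + 12×60 + 49) × 50 + 40 = 38490.
Real time: 38490 / (50) = 3849/5 s.
Target frame: (3849/5) × (30000/1001) = 23094000/1001 ≈ 23070.929 → 23071.

frame 23071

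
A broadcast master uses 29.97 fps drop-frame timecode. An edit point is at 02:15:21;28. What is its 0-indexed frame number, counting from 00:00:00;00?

243414

Complete 10-minute blocks: 13, each 17982 frames → 233766.
Remaining 5 whole minutes in the current block: 1800 + 4 × 1798 = 8992 frames.
Within the current minute: 21 × 30 + 28 − 2 = 656 (labels ;00/;01 skipped at this minute). Total = 233766 + 8992 + 656 = 243414.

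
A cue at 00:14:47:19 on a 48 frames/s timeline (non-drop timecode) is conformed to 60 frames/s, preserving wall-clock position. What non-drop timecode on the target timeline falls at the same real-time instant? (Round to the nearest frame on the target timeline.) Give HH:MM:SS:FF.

Source frame index: (0×3600 + 14×60 + 47) × 48 + 19 = 42595.
Real time: 42595 / (48) = 42595/48 s.
Target frame: (42595/48) × (60) = 212975/4 ≈ 53243.750 → 53244.
At 60 labels/s: frame 53244 → 00:14:47:24.

00:14:47:24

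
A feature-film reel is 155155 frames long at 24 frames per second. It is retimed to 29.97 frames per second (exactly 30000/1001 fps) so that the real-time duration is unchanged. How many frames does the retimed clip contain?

193750 frames

Target frames = source frames × (target rate / source rate) = 155155 × (30000/1001)/(24) = 155155 × 1250/1001 = 193750.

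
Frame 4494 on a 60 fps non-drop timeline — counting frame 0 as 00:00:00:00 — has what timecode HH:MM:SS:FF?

00:01:14:54

4494 ÷ 60 = 74 full seconds, remainder 54 frames.
74 s = 0 h 1 min 14 s.
Timecode: 00:01:14:54.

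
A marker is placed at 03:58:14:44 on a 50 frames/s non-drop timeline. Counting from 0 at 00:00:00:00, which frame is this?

Total seconds to the label: (3 × 3600 + 58 × 60 + 14) = 14294.
Frame index = 14294 × 50 + 44 = 714744.

frame 714744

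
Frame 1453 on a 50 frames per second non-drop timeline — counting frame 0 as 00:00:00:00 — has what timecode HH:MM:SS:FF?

1453 ÷ 50 = 29 full seconds, remainder 3 frames.
29 s = 0 h 0 min 29 s.
Timecode: 00:00:29:03.

00:00:29:03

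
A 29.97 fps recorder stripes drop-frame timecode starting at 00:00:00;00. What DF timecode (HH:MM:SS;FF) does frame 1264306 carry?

11:43:05;22

Ten DF minutes hold 17982 frames, so frame 1264306 lies in block 70 (frames 1258740–1276721) with 5566 frames into that block.
The block's first minute is 1800 frames and the rest 1798 each; 5566 frames reaches minute 3, so 70 × 18 + 3 × 2 = 1266 labels have been skipped so far.
Adding those back, label number 1264306 + 1266 = 1265572 at 30 labels/s is 42185 s + 22 f = 11 h 43 min 5 s frame 22, i.e. 11:43:05;22.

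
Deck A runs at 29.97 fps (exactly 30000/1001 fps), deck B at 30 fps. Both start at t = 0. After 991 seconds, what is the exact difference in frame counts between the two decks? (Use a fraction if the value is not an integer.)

29730/1001 frames

A emits 30000/1001 × 991 = 29730000/1001 frames; B emits 30 × 991 = 29730.
Difference = 29730/1001 frames (≈ 29.7003); B is ahead of A.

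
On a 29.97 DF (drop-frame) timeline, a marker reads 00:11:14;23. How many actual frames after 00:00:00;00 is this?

Complete 10-minute blocks: 1, each 17982 frames → 17982.
Remaining 1 whole minute in the current block: 1800 + 0 × 1798 = 1800 frames.
Within the current minute: 14 × 30 + 23 − 2 = 441 (labels ;00/;01 skipped at this minute). Total = 17982 + 1800 + 441 = 20223.

20223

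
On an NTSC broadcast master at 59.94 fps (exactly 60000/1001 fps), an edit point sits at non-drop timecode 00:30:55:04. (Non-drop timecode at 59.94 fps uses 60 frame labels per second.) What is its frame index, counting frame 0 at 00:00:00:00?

Total seconds to the label: (0 × 3600 + 30 × 60 + 55) = 1855.
Frame index = 1855 × 60 + 4 = 111304.

frame 111304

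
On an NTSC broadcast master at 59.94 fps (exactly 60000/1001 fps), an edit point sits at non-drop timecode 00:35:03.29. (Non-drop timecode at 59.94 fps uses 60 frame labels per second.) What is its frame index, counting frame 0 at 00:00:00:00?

Total seconds to the label: (0 × 3600 + 35 × 60 + 3) = 2103.
Frame index = 2103 × 60 + 29 = 126209.

126209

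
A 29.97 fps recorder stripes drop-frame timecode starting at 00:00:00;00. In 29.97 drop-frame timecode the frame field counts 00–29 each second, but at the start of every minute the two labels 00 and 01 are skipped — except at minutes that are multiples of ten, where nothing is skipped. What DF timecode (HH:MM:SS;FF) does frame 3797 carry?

00:02:06;21

Ten DF minutes hold 17982 frames, so frame 3797 lies in block 0 (frames 0–17981) with 3797 frames into that block.
The block's first minute is 1800 frames and the rest 1798 each; 3797 frames reaches minute 2, so 0 × 18 + 2 × 2 = 4 labels have been skipped so far.
Adding those back, label number 3797 + 4 = 3801 at 30 labels/s is 126 s + 21 f = 0 h 2 min 6 s frame 21, i.e. 00:02:06;21.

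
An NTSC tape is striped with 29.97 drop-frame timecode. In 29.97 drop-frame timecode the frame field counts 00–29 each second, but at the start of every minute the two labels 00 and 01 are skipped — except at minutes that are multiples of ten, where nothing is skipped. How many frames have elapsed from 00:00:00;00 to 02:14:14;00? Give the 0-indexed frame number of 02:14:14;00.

As if non-drop at 30 labels/s: (2 × 3600 + 14 × 60 + 14) × 30 + 0 = 241620.
Minute boundaries passed: 134; those not divisible by 10: 134 − 13 = 121; dropped labels = 2 × 121 = 242.
Actual frame index = 241620 − 242 = 241378.

241378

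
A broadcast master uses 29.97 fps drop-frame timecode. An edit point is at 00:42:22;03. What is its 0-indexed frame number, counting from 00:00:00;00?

76187

Complete 10-minute blocks: 4, each 17982 frames → 71928.
Remaining 2 whole minutes in the current block: 1800 + 1 × 1798 = 3598 frames.
Within the current minute: 22 × 30 + 3 − 2 = 661 (labels ;00/;01 skipped at this minute). Total = 71928 + 3598 + 661 = 76187.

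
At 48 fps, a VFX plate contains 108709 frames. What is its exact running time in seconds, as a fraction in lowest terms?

108709/48 seconds

Running time = 108709 ÷ (48) = 108709 × 1/48 = 108709/48 s.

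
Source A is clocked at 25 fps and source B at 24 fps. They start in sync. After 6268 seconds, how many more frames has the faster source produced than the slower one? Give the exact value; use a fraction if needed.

6268 frames

A emits 25 × 6268 = 156700 frames; B emits 24 × 6268 = 150432.
Difference = 6268 frames; B is behind A.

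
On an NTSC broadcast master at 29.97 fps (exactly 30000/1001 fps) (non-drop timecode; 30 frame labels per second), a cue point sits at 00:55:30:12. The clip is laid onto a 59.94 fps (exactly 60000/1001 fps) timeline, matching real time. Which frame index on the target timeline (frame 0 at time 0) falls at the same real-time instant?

frame 199824

Source frame index: (0×3600 + 55×60 + 30) × 30 + 12 = 99912.
Real time: 99912 / (30000/1001) = 4167163/1250 s.
Target frame: (4167163/1250) × (60000/1001) = 199824.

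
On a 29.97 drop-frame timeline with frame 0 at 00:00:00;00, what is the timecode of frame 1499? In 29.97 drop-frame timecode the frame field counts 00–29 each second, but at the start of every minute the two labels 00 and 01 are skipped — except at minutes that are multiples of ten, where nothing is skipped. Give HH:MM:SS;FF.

Ten DF minutes hold 17982 frames, so frame 1499 lies in block 0 (frames 0–17981) with 1499 frames into that block.
The block's first minute is 1800 frames and the rest 1798 each; 1499 frames reaches minute 0, so 0 × 18 + 0 × 2 = 0 labels have been skipped so far.
Adding those back, label number 1499 + 0 = 1499 at 30 labels/s is 49 s + 29 f = 0 h 0 min 49 s frame 29, i.e. 00:00:49;29.

00:00:49;29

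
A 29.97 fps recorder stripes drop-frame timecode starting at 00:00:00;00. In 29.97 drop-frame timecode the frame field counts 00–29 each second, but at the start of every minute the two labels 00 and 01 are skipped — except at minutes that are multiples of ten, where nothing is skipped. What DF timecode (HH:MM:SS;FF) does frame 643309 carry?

Ten DF minutes hold 17982 frames, so frame 643309 lies in block 35 (frames 629370–647351) with 13939 frames into that block.
The block's first minute is 1800 frames and the rest 1798 each; 13939 frames reaches minute 7, so 35 × 18 + 7 × 2 = 644 labels have been skipped so far.
Adding those back, label number 643309 + 644 = 643953 at 30 labels/s is 21465 s + 3 f = 5 h 57 min 45 s frame 3, i.e. 05:57:45;03.

05:57:45;03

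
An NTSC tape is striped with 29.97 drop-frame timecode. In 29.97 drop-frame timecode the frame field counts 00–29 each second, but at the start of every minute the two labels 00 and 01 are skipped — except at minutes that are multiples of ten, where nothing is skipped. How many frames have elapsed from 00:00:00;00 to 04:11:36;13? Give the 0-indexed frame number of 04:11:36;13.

Complete 10-minute blocks: 25, each 17982 frames → 449550.
Remaining 1 whole minute in the current block: 1800 + 0 × 1798 = 1800 frames.
Within the current minute: 36 × 30 + 13 − 2 = 1091 (labels ;00/;01 skipped at this minute). Total = 449550 + 1800 + 1091 = 452441.

452441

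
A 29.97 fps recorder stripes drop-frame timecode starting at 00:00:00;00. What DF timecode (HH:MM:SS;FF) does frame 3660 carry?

00:02:02;04

Ten DF minutes hold 17982 frames, so frame 3660 lies in block 0 (frames 0–17981) with 3660 frames into that block.
The block's first minute is 1800 frames and the rest 1798 each; 3660 frames reaches minute 2, so 0 × 18 + 2 × 2 = 4 labels have been skipped so far.
Adding those back, label number 3660 + 4 = 3664 at 30 labels/s is 122 s + 4 f = 0 h 2 min 2 s frame 4, i.e. 00:02:02;04.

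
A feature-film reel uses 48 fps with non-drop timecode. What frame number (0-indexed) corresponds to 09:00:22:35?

frame 1556291

Total seconds to the label: (9 × 3600 + 0 × 60 + 22) = 32422.
Frame index = 32422 × 48 + 35 = 1556291.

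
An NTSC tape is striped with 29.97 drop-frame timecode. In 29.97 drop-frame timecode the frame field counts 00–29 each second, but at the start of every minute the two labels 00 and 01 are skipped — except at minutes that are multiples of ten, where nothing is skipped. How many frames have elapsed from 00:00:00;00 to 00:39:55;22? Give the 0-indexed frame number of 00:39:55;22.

71800

Complete 10-minute blocks: 3, each 17982 frames → 53946.
Remaining 9 whole minutes in the current block: 1800 + 8 × 1798 = 16184 frames.
Within the current minute: 55 × 30 + 22 − 2 = 1670 (labels ;00/;01 skipped at this minute). Total = 53946 + 16184 + 1670 = 71800.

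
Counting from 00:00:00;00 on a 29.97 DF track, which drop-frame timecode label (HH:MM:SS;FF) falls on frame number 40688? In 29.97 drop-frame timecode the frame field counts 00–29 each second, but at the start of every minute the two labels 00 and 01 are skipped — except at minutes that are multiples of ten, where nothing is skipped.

00:22:37;18

Each 10-minute DF block holds 10 × 60 × 30 − 9 × 2 = 17982 frames. 40688 ÷ 17982 → 2 full blocks, remainder 4724.
Within the partial block the first minute is 1800 frames and each further minute 1798, so 2 further minute boundaries passed. Total skipped labels = 18 × 2 + 2 × 2 = 40.
Non-drop label index = 40688 + 40 = 40728; at 30 labels/s that is 00:22:37:18, i.e. DF 00:22:37;18.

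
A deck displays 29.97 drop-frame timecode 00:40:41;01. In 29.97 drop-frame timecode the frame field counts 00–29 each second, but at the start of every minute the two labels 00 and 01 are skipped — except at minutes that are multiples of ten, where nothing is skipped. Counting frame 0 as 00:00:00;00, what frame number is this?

73159

As if non-drop at 30 labels/s: (0 × 3600 + 40 × 60 + 41) × 30 + 1 = 73231.
Minute boundaries passed: 40; those not divisible by 10: 40 − 4 = 36; dropped labels = 2 × 36 = 72.
Actual frame index = 73231 − 72 = 73159.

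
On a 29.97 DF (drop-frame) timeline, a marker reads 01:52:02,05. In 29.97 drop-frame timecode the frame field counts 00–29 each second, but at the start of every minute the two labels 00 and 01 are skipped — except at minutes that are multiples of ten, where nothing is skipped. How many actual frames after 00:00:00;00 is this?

201463

As if non-drop at 30 labels/s: (1 × 3600 + 52 × 60 + 2) × 30 + 5 = 201665.
Minute boundaries passed: 112; those not divisible by 10: 112 − 11 = 101; dropped labels = 2 × 101 = 202.
Actual frame index = 201665 − 202 = 201463.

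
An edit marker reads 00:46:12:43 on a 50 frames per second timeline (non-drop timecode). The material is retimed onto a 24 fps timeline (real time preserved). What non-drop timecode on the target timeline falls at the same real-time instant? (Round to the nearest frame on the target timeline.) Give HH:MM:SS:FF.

Source frame index: (0×3600 + 46×60 + 12) × 50 + 43 = 138643.
Real time: 138643 / (50) = 138643/50 s.
Target frame: (138643/50) × (24) = 1663716/25 ≈ 66548.640 → 66549.
At 24 labels/s: frame 66549 → 00:46:12:21.

00:46:12:21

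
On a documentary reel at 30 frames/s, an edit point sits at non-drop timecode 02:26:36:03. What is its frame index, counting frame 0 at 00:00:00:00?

263883

Total seconds to the label: (2 × 3600 + 26 × 60 + 36) = 8796.
Frame index = 8796 × 30 + 3 = 263883.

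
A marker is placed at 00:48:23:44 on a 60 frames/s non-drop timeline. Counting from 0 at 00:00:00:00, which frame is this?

Total seconds to the label: (0 × 3600 + 48 × 60 + 23) = 2903.
Frame index = 2903 × 60 + 44 = 174224.

frame 174224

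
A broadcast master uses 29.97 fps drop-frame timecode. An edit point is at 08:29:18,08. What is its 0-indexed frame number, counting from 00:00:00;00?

As if non-drop at 30 labels/s: (8 × 3600 + 29 × 60 + 18) × 30 + 8 = 916748.
Minute boundaries passed: 509; those not divisible by 10: 509 − 50 = 459; dropped labels = 2 × 459 = 918.
Actual frame index = 916748 − 918 = 915830.

915830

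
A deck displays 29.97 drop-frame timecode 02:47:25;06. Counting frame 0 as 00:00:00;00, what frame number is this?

Complete 10-minute blocks: 16, each 17982 frames → 287712.
Remaining 7 whole minutes in the current block: 1800 + 6 × 1798 = 12588 frames.
Within the current minute: 25 × 30 + 6 − 2 = 754 (labels ;00/;01 skipped at this minute). Total = 287712 + 12588 + 754 = 301054.

301054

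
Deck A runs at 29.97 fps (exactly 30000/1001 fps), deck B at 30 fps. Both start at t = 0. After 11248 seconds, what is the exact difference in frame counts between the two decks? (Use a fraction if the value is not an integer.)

337440/1001 frames

A emits 30000/1001 × 11248 = 337440000/1001 frames; B emits 30 × 11248 = 337440.
Difference = 337440/1001 frames (≈ 337.1029); B is ahead of A.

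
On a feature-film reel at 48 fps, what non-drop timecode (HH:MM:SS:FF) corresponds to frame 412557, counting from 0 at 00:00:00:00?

02:23:14:45

412557 ÷ 48 = 8594 full seconds, remainder 45 frames.
8594 s = 2 h 23 min 14 s.
Timecode: 02:23:14:45.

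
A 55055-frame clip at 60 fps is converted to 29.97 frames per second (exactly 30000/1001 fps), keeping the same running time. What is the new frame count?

27500 frames

Target frames = source frames × (target rate / source rate) = 55055 × (30000/1001)/(60) = 55055 × 500/1001 = 27500.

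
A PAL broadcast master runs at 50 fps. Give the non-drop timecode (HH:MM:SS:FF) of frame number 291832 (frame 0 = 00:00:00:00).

291832 ÷ 50 = 5836 full seconds, remainder 32 frames.
5836 s = 1 h 37 min 16 s.
Timecode: 01:37:16:32.

01:37:16:32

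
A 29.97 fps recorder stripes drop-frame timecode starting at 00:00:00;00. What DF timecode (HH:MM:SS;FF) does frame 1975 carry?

Each 10-minute DF block holds 10 × 60 × 30 − 9 × 2 = 17982 frames. 1975 ÷ 17982 → 0 full blocks, remainder 1975.
Within the partial block the first minute is 1800 frames and each further minute 1798, so 1 further minute boundary passed. Total skipped labels = 18 × 0 + 2 × 1 = 2.
Non-drop label index = 1975 + 2 = 1977; at 30 labels/s that is 00:01:05:27, i.e. DF 00:01:05;27.

00:01:05;27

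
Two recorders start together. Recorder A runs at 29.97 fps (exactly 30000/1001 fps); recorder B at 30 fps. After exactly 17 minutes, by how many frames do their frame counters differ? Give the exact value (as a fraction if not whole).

17 min = 1020 s.
A emits 30000/1001 × 1020 = 30600000/1001 frames; B emits 30 × 1020 = 30600.
Difference = 30600/1001 frames (≈ 30.5694); B is ahead of A.

30600/1001 frames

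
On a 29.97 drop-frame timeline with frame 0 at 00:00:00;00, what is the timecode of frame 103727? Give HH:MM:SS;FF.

Ten DF minutes hold 17982 frames, so frame 103727 lies in block 5 (frames 89910–107891) with 13817 frames into that block.
The block's first minute is 1800 frames and the rest 1798 each; 13817 frames reaches minute 7, so 5 × 18 + 7 × 2 = 104 labels have been skipped so far.
Adding those back, label number 103727 + 104 = 103831 at 30 labels/s is 3461 s + 1 f = 0 h 57 min 41 s frame 1, i.e. 00:57:41;01.

00:57:41;01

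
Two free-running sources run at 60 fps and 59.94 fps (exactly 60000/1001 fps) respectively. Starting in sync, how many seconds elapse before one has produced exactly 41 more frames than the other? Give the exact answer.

41041/60 seconds

The gap grows by |60000/1001 − 60| = 60/1001 frames per second.
Time for a 41-frame gap: 41 ÷ (60/1001) = 41041/60 s.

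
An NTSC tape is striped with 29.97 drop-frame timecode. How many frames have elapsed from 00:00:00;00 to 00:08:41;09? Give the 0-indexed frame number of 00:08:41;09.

As if non-drop at 30 labels/s: (0 × 3600 + 8 × 60 + 41) × 30 + 9 = 15639.
Minute boundaries passed: 8; those not divisible by 10: 8 − 0 = 8; dropped labels = 2 × 8 = 16.
Actual frame index = 15639 − 16 = 15623.

15623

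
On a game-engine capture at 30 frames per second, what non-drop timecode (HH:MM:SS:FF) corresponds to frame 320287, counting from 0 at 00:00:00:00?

320287 ÷ 30 = 10676 full seconds, remainder 7 frames.
10676 s = 2 h 57 min 56 s.
Timecode: 02:57:56:07.

02:57:56:07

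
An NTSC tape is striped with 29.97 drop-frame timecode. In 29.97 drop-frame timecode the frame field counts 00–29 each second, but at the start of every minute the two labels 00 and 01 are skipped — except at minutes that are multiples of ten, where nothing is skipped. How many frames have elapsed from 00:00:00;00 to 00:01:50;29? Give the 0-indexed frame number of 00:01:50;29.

3327

As if non-drop at 30 labels/s: (0 × 3600 + 1 × 60 + 50) × 30 + 29 = 3329.
Minute boundaries passed: 1; those not divisible by 10: 1 − 0 = 1; dropped labels = 2 × 1 = 2.
Actual frame index = 3329 − 2 = 3327.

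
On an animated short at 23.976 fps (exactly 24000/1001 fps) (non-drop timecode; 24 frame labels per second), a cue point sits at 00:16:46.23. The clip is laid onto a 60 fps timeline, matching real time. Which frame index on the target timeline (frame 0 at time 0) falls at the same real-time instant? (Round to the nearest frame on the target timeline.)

Source frame index: (0×3600 + 16×60 + 46) × 24 + 23 = 24167.
Real time: 24167 / (24000/1001) = 24191167/24000 s.
Target frame: (24191167/24000) × (60) = 24191167/400 ≈ 60477.918 → 60478.

frame 60478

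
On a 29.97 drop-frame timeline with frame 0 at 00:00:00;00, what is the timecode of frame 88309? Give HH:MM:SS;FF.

00:49:06;19

Ten DF minutes hold 17982 frames, so frame 88309 lies in block 4 (frames 71928–89909) with 16381 frames into that block.
The block's first minute is 1800 frames and the rest 1798 each; 16381 frames reaches minute 9, so 4 × 18 + 9 × 2 = 90 labels have been skipped so far.
Adding those back, label number 88309 + 90 = 88399 at 30 labels/s is 2946 s + 19 f = 0 h 49 min 6 s frame 19, i.e. 00:49:06;19.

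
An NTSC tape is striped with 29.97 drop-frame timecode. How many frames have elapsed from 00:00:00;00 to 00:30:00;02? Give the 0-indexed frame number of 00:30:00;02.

Complete 10-minute blocks: 3, each 17982 frames → 53946.
Remaining 0 whole minutes in the current block: 0 frames.
Within the current minute: 0 × 30 + 2 = 2. Total = 53946 + 0 + 2 = 53948.

53948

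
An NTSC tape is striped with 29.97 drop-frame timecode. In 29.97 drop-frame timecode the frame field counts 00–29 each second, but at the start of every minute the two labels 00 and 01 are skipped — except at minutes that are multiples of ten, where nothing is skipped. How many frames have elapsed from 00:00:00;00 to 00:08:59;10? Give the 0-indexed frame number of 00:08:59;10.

16164

Complete 10-minute blocks: 0, each 17982 frames → 0.
Remaining 8 whole minutes in the current block: 1800 + 7 × 1798 = 14386 frames.
Within the current minute: 59 × 30 + 10 − 2 = 1778 (labels ;00/;01 skipped at this minute). Total = 0 + 14386 + 1778 = 16164.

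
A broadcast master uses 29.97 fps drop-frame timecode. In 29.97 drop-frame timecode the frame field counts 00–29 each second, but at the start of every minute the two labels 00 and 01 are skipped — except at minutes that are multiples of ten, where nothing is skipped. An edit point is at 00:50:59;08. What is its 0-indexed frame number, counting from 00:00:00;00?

91688

Complete 10-minute blocks: 5, each 17982 frames → 89910.
Remaining 0 whole minutes in the current block: 0 frames.
Within the current minute: 59 × 30 + 8 = 1778. Total = 89910 + 0 + 1778 = 91688.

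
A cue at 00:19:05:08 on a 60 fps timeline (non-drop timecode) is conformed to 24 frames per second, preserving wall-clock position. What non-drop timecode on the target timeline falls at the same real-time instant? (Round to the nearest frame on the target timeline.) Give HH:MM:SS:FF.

Source frame index: (0×3600 + 19×60 + 5) × 60 + 8 = 68708.
Real time: 68708 / (60) = 17177/15 s.
Target frame: (17177/15) × (24) = 137416/5 ≈ 27483.200 → 27483.
At 24 labels/s: frame 27483 → 00:19:05:03.

00:19:05:03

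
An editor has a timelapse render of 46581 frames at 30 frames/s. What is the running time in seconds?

1552.7 seconds

Running time = 46581 / (30) = 1552.7 s.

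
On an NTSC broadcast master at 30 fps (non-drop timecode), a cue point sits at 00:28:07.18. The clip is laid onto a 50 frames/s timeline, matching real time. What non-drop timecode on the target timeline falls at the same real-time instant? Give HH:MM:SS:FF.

00:28:07:30

Source frame index: (0×3600 + 28×60 + 7) × 30 + 18 = 50628.
Real time: 50628 / (30) = 8438/5 s.
Target frame: (8438/5) × (50) = 84380.
At 50 labels/s: frame 84380 → 00:28:07:30.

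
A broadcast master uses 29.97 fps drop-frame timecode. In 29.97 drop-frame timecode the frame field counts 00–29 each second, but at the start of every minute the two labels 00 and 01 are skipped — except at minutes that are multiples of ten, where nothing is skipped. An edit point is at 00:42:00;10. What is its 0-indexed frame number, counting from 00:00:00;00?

Complete 10-minute blocks: 4, each 17982 frames → 71928.
Remaining 2 whole minutes in the current block: 1800 + 1 × 1798 = 3598 frames.
Within the current minute: 0 × 30 + 10 − 2 = 8 (labels ;00/;01 skipped at this minute). Total = 71928 + 3598 + 8 = 75534.

75534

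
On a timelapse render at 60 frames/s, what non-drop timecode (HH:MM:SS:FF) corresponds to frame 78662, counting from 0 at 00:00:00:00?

78662 ÷ 60 = 1311 full seconds, remainder 2 frames.
1311 s = 0 h 21 min 51 s.
Timecode: 00:21:51:02.

00:21:51:02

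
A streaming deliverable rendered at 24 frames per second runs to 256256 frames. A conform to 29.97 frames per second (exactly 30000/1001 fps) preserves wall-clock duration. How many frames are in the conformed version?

Target frames = source frames × (target rate / source rate) = 256256 × (30000/1001)/(24) = 256256 × 1250/1001 = 320000.

320000 frames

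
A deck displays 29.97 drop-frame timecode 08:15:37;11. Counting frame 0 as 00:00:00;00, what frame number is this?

891229

Complete 10-minute blocks: 49, each 17982 frames → 881118.
Remaining 5 whole minutes in the current block: 1800 + 4 × 1798 = 8992 frames.
Within the current minute: 37 × 30 + 11 − 2 = 1119 (labels ;00/;01 skipped at this minute). Total = 881118 + 8992 + 1119 = 891229.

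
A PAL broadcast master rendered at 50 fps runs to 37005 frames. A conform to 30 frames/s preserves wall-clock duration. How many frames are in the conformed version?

Target frames = source frames × (target rate / source rate) = 37005 × (30)/(50) = 37005 × 3/5 = 22203.

22203 frames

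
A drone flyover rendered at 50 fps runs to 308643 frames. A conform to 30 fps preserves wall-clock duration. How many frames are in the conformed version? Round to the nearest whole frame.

Frames at target rate = 308643 × (30) / (50) = 925929/5 ≈ 185185.800.
Nearest whole frame: 185186.

185186 frames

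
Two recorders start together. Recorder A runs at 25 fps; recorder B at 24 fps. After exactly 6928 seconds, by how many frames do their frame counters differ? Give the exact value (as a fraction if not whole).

A emits 25 × 6928 = 173200 frames; B emits 24 × 6928 = 166272.
Difference = 6928 frames; B is behind A.

6928 frames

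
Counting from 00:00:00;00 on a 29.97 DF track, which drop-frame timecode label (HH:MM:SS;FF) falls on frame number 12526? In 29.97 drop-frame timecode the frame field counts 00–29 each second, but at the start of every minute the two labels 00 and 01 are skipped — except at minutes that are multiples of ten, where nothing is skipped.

Each 10-minute DF block holds 10 × 60 × 30 − 9 × 2 = 17982 frames. 12526 ÷ 17982 → 0 full blocks, remainder 12526.
Within the partial block the first minute is 1800 frames and each further minute 1798, so 6 further minute boundaries passed. Total skipped labels = 18 × 0 + 2 × 6 = 12.
Non-drop label index = 12526 + 12 = 12538; at 30 labels/s that is 00:06:57:28, i.e. DF 00:06:57;28.

00:06:57;28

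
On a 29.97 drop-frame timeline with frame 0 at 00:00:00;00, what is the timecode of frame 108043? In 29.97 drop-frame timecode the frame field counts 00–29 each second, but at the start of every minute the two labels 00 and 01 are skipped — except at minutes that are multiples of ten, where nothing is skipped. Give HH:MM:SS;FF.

01:00:05;01

Ten DF minutes hold 17982 frames, so frame 108043 lies in block 6 (frames 107892–125873) with 151 frames into that block.
The block's first minute is 1800 frames and the rest 1798 each; 151 frames reaches minute 0, so 6 × 18 + 0 × 2 = 108 labels have been skipped so far.
Adding those back, label number 108043 + 108 = 108151 at 30 labels/s is 3605 s + 1 f = 1 h 0 min 5 s frame 1, i.e. 01:00:05;01.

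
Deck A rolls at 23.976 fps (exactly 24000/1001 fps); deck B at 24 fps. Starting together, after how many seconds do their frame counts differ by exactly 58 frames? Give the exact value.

The gap grows by |24 − 24000/1001| = 24/1001 frames per second.
Time for a 58-frame gap: 58 ÷ (24/1001) = 29029/12 s.

29029/12 seconds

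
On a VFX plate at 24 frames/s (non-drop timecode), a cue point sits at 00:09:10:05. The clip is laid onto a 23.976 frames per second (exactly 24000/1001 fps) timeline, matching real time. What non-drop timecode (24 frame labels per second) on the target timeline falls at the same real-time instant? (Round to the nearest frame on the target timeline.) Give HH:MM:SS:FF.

Source frame index: (0×3600 + 9×60 + 10) × 24 + 5 = 13205.
Real time: 13205 / (24) = 13205/24 s.
Target frame: (13205/24) × (24000/1001) = 13205000/1001 ≈ 13191.808 → 13192.
At 24 labels/s: frame 13192 → 00:09:09:16.

00:09:09:16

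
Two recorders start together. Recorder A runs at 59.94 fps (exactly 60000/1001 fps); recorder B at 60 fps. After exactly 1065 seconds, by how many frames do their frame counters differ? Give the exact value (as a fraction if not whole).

63900/1001 frames

A emits 60000/1001 × 1065 = 63900000/1001 frames; B emits 60 × 1065 = 63900.
Difference = 63900/1001 frames (≈ 63.8362); B is ahead of A.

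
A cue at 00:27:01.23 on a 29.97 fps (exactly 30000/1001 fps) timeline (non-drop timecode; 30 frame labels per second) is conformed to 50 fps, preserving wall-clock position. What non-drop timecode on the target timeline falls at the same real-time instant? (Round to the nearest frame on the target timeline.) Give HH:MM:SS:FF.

Source frame index: (0×3600 + 27×60 + 1) × 30 + 23 = 48653.
Real time: 48653 / (30000/1001) = 48701653/30000 s.
Target frame: (48701653/30000) × (50) = 48701653/600 ≈ 81169.422 → 81169.
At 50 labels/s: frame 81169 → 00:27:03:19.

00:27:03:19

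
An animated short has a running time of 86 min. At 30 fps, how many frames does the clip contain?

154800 frames

86 min = 5160 s.
Frames = 5160 × 30 = 154800.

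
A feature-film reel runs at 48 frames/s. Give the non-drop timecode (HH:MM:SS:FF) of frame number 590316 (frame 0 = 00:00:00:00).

03:24:58:12

590316 ÷ 48 = 12298 full seconds, remainder 12 frames.
12298 s = 3 h 24 min 58 s.
Timecode: 03:24:58:12.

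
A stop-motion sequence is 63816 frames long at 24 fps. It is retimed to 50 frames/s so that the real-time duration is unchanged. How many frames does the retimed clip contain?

132950 frames

Target frames = source frames × (target rate / source rate) = 63816 × (50)/(24) = 63816 × 25/12 = 132950.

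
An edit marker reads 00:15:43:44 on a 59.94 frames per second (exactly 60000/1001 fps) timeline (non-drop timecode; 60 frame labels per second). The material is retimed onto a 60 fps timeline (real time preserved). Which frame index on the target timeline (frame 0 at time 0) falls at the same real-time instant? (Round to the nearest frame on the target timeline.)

Source frame index: (0×3600 + 15×60 + 43) × 60 + 44 = 56624.
Real time: 56624 / (60000/1001) = 3542539/3750 s.
Target frame: (3542539/3750) × (60) = 7085078/125 ≈ 56680.624 → 56681.

frame 56681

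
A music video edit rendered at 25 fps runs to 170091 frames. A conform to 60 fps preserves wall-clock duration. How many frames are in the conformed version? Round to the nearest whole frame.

408218 frames

Frames at target rate = 170091 × (60) / (25) = 2041092/5 ≈ 408218.400.
Nearest whole frame: 408218.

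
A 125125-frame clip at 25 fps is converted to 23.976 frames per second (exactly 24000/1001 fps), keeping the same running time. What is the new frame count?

120000 frames

Target frames = source frames × (target rate / source rate) = 125125 × (24000/1001)/(25) = 125125 × 960/1001 = 120000.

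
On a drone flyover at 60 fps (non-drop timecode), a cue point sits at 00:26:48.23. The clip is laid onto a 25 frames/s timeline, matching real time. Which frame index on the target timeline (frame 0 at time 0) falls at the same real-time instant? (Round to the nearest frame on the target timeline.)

Source frame index: (0×3600 + 26×60 + 48) × 60 + 23 = 96503.
Real time: 96503 / (60) = 96503/60 s.
Target frame: (96503/60) × (25) = 482515/12 ≈ 40209.583 → 40210.

frame 40210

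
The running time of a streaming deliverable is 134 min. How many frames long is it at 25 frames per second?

134 min = 8040 s.
Frames = 8040 × 25 = 201000.

201000 frames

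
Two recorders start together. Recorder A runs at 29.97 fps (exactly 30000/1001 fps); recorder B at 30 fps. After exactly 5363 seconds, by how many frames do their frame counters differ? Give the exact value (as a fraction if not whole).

A emits 30000/1001 × 5363 = 160890000/1001 frames; B emits 30 × 5363 = 160890.
Difference = 160890/1001 frames (≈ 160.7293); B is ahead of A.

160890/1001 frames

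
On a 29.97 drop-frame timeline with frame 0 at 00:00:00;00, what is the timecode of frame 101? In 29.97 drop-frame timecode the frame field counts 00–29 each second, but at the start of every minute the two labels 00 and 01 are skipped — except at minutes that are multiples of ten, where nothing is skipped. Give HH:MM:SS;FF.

00:00:03;11

Each 10-minute DF block holds 10 × 60 × 30 − 9 × 2 = 17982 frames. 101 ÷ 17982 → 0 full blocks, remainder 101.
Within the partial block the first minute is 1800 frames and each further minute 1798, so 0 further minute boundaries passed. Total skipped labels = 18 × 0 + 2 × 0 = 0.
Non-drop label index = 101 + 0 = 101; at 30 labels/s that is 00:00:03:11, i.e. DF 00:00:03;11.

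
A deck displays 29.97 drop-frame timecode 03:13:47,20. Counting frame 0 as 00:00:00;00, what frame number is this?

348482

Complete 10-minute blocks: 19, each 17982 frames → 341658.
Remaining 3 whole minutes in the current block: 1800 + 2 × 1798 = 5396 frames.
Within the current minute: 47 × 30 + 20 − 2 = 1428 (labels ;00/;01 skipped at this minute). Total = 341658 + 5396 + 1428 = 348482.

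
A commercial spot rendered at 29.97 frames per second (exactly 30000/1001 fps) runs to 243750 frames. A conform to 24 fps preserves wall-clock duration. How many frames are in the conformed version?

195195 frames

Target frames = source frames × (target rate / source rate) = 243750 × (24)/(30000/1001) = 243750 × 1001/1250 = 195195.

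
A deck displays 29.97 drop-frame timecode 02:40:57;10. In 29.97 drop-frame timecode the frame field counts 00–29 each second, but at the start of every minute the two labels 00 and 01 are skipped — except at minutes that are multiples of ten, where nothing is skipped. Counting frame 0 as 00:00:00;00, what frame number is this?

Complete 10-minute blocks: 16, each 17982 frames → 287712.
Remaining 0 whole minutes in the current block: 0 frames.
Within the current minute: 57 × 30 + 10 = 1720. Total = 287712 + 0 + 1720 = 289432.

289432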